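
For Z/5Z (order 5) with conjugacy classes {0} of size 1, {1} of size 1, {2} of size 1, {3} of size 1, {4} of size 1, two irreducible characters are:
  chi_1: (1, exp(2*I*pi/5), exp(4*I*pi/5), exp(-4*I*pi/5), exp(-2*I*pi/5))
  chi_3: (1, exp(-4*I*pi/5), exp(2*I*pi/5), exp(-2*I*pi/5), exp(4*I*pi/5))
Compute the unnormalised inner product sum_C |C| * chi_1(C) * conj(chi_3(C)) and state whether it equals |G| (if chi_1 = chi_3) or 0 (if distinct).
Sum = 0; so <chi_1, chi_3> = 0 (distinct irreducibles are orthogonal).

Working: Compute term by term over conjugacy classes (|C| * chi_1(C) * conj(chi_3(C))):
  1*(1)*conj(1) + 1*(exp(2*I*pi/5))*conj(exp(-4*I*pi/5)) + 1*(exp(4*I*pi/5))*conj(exp(2*I*pi/5)) + 1*(exp(-4*I*pi/5))*conj(exp(-2*I*pi/5)) + 1*(exp(-2*I*pi/5))*conj(exp(4*I*pi/5))
  = (1) + (exp(-4*I*pi/5)) + (exp(2*I*pi/5)) + (exp(-2*I*pi/5)) + (exp(4*I*pi/5))
  = 0.
(Exp terms are combined using exp(i*s)*conj(exp(i*t)) = exp(i*(s-t)), and sums of them are collapsed using the identity that for every m > 1 the m distinct m-th roots of unity sum to 0, e.g. 1 + exp(2*I*pi/3) + exp(-2*I*pi/3) = 0.)
Dividing by |G| = 5 gives 0/5 = 0, matching the row-orthogonality relation <chi_1, chi_3> = [chi_1 = chi_3].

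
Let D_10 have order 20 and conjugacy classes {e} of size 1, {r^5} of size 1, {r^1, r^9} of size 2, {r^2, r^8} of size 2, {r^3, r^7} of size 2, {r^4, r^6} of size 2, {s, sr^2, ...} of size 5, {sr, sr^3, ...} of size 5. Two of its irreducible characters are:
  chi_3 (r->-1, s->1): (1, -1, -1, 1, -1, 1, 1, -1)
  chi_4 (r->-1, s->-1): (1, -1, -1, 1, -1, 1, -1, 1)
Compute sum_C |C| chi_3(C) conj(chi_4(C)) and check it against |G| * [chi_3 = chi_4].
Sum = 0; so <chi_3, chi_4> = 0 (distinct irreducibles are orthogonal).

Argument: Compute term by term over conjugacy classes (|C| * chi_3(C) * conj(chi_4(C))):
  1*(1)*conj(1) + 1*(-1)*conj(-1) + 2*(-1)*conj(-1) + 2*(1)*conj(1) + 2*(-1)*conj(-1) + 2*(1)*conj(1) + 5*(1)*conj(-1) + 5*(-1)*conj(1)
  = (1) + (1) + (2) + (2) + (2) + (2) + (-5) + (-5)
  = 0.
Dividing by |G| = 20 gives 0/20 = 0, matching the row-orthogonality relation <chi_3, chi_4> = [chi_3 = chi_4].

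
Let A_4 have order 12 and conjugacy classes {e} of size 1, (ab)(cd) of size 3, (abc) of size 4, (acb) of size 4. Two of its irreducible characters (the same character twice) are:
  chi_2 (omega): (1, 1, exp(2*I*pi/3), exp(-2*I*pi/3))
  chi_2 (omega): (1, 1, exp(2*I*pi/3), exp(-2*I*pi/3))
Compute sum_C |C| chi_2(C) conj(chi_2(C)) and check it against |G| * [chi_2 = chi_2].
Sum = 12 = |G| = 12; so <chi_2, chi_2> = 1 (norm-1 confirms irreducibility).

Solution. Compute term by term over conjugacy classes (|C| * chi_2(C) * conj(chi_2(C))):
  1*(1)*conj(1) + 3*(1)*conj(1) + 4*(exp(2*I*pi/3))*conj(exp(2*I*pi/3)) + 4*(exp(-2*I*pi/3))*conj(exp(-2*I*pi/3))
  = (1) + (3) + (4) + (4)
  = 12.
(Exp terms are combined using exp(i*s)*conj(exp(i*t)) = exp(i*(s-t)), and sums of them are collapsed using the identity that for every m > 1 the m distinct m-th roots of unity sum to 0, e.g. 1 + exp(2*I*pi/3) + exp(-2*I*pi/3) = 0.)
Dividing by |G| = 12 gives 12/12 = 1, matching the row-orthogonality relation <chi_2, chi_2> = [chi_2 = chi_2].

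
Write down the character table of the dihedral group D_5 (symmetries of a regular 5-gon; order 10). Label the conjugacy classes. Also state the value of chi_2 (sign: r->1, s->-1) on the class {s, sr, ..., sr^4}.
Conjugacy classes: {e} of size 1, {r^1, r^4} of size 2, {r^2, r^3} of size 2, {s, sr, ..., sr^4} of size 5.
Character table:
  irrep \ class              {e} (size 1)  {r^1, r^4} (size 2)  {r^2, r^3} (size 2)  {s, sr, ..., sr^4} (size 5)
  chi_1 (triv)               1             1                    1                    1                          
  chi_2 (sign: r->1, s->-1)  1             1                    1                    -1                         
  chi_3 (2d, j=1)            2             -1/2 + sqrt(5)/2     -sqrt(5)/2 - 1/2     0                          
  chi_4 (2d, j=2)            2             -sqrt(5)/2 - 1/2     -1/2 + sqrt(5)/2     0                          

Spot check: chi_2 (sign: r->1, s->-1) on {s, sr, ..., sr^4} = -1.

Reasoning: D_5 has order 2*5 = 10 with 4 conjugacy classes, hence 4 irreducibles. Sum of squared dims 1 + 1 + 4 + 4 = 10 = |G|. Linear characters come from the abelianisation; the 2-dimensional irreps have character r^k -> 2*cos(2*pi*j*k/5), reflections -> 0.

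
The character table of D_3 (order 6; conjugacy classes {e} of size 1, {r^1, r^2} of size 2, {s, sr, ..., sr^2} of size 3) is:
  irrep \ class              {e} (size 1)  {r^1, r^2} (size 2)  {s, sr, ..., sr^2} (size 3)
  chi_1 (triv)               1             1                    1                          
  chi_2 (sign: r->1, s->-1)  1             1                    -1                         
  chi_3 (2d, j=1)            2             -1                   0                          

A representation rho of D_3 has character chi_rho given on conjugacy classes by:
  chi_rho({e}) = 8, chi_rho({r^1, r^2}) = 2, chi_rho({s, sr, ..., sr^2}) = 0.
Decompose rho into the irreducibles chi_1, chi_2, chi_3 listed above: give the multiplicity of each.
Multiplicities: chi_1: 2, chi_2: 2, chi_3: 2.

Proof sketch: Use <chi_rho, chi> = (1/|G|) sum_C |C| * chi_rho(C) * conj(chi(C)) with |G| = 6 for each irreducible chi in the table:
  <chi_rho, chi_1> = (1/6)[1*(8)*conj(1) + 2*(2)*conj(1) + 3*(0)*conj(1)]
      = (1/6)[(8) + (4) + (0)] = 12/6 = 2
  <chi_rho, chi_2> = (1/6)[1*(8)*conj(1) + 2*(2)*conj(1) + 3*(0)*conj(-1)]
      = (1/6)[(8) + (4) + (0)] = 12/6 = 2
  <chi_rho, chi_3> = (1/6)[1*(8)*conj(2) + 2*(2)*conj(-1) + 3*(0)*conj(0)]
      = (1/6)[(16) + (-4) + (0)] = 12/6 = 2
Dimension check: dim(rho) = sum (mult * dim) = 2*1 + 2*1 + 2*2 = 8 = chi_rho(e) = 8.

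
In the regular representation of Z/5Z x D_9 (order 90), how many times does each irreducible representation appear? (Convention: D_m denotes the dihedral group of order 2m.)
Each irreducible V_i of dimension d_i appears with multiplicity d_i, i.e. rho_reg = (direct sum over all irreducibles V_i) d_i V_i. The irreducible dimensions for Z/5Z x D_9 are 1, 1, 1, 1, 1, 1, 1, 1, 1, 1, 2, 2, 2, 2, 2, 2, 2, 2, 2, 2, 2, 2, 2, 2, 2, 2, 2, 2, 2, 2: 10 irreducibles of dimension 1, each with multiplicity 1; 20 irreducibles of dimension 2, each with multiplicity 2. Total dimension 10*1*1 + 20*2*2 = 90 = |G|.

Solution. General theorem: in the regular representation of a finite group G, each irreducible appears with multiplicity equal to its dimension. Check: dim(rho_reg) = sum d_i^2 = 1 + 1 + 1 + 1 + 1 + 1 + 1 + 1 + 1 + 1 + 4 + 4 + 4 + 4 + 4 + 4 + 4 + 4 + 4 + 4 + 4 + 4 + 4 + 4 + 4 + 4 + 4 + 4 + 4 + 4 = 90 = |G|.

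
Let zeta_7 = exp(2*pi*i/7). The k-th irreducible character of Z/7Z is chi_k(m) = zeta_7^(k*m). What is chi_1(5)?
chi_1(5) = zeta_7^5 = exp(-4*I*pi/7)

Reasoning: chi_1(5) = zeta_7^(1*5) = zeta_7^5. Since zeta_7^7 = 1, this equals zeta_7^5 = exp(2*pi*i*5/7) = exp(-4*I*pi/7).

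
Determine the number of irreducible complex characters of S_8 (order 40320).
22

Proof sketch: The number of irreducible complex representations of a finite group equals its number of conjugacy classes. Conjugacy classes in S_8 correspond to cycle types, i.e. partitions of 8; there are p(8) = 22 of them, so S_8 (order 40320) has exactly 22 irreducible complex representations.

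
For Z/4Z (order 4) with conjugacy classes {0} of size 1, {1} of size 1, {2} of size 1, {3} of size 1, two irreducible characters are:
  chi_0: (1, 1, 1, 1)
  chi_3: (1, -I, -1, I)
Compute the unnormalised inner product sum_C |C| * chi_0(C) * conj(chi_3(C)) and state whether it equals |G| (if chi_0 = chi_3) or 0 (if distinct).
Sum = 0; so <chi_0, chi_3> = 0 (distinct irreducibles are orthogonal).

Derivation: Compute term by term over conjugacy classes (|C| * chi_0(C) * conj(chi_3(C))):
  1*(1)*conj(1) + 1*(1)*conj(-I) + 1*(1)*conj(-1) + 1*(1)*conj(I)
  = (1) + (I) + (-1) + (-I)
  = 0.
(Exp terms are combined using exp(i*s)*conj(exp(i*t)) = exp(i*(s-t)), and sums of them are collapsed using the identity that for every m > 1 the m distinct m-th roots of unity sum to 0, e.g. 1 + exp(2*I*pi/3) + exp(-2*I*pi/3) = 0.)
Dividing by |G| = 4 gives 0/4 = 0, matching the row-orthogonality relation <chi_0, chi_3> = [chi_0 = chi_3].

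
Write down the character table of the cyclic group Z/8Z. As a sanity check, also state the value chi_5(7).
Character table of Z/8Z (irreps indexed chi_0,...,chi_7 with chi_k(m) = zeta_8^(k*m), zeta_8 = exp(2*pi*i/8)):
  irrep \ class  {0} (size 1)  {1} (size 1)    {2} (size 1)  {3} (size 1)    {4} (size 1)  {5} (size 1)    {6} (size 1)  {7} (size 1)  
  chi_0          1             1               1             1               1             1               1             1             
  chi_1          1             exp(I*pi/4)     I             exp(3*I*pi/4)   -1            exp(-3*I*pi/4)  -I            exp(-I*pi/4)  
  chi_2          1             I               -1            -I              1             I               -1            -I            
  chi_3          1             exp(3*I*pi/4)   -I            exp(I*pi/4)     -1            exp(-I*pi/4)    I             exp(-3*I*pi/4)
  chi_4          1             -1              1             -1              1             -1              1             -1            
  chi_5          1             exp(-3*I*pi/4)  I             exp(-I*pi/4)    -1            exp(I*pi/4)     -I            exp(3*I*pi/4) 
  chi_6          1             -I              -1            I               1             -I              -1            I             
  chi_7          1             exp(-I*pi/4)    -I            exp(-3*I*pi/4)  -1            exp(3*I*pi/4)   I             exp(I*pi/4)   

Spot check: chi_5(7) = zeta_8^(5*7) = zeta_8^35 = exp(3*I*pi/4).

Justification: Z/8Z is abelian, so all 8 irreducible complex representations are 1-dimensional. They are given by chi_k(m) = zeta_8^(k*m) for k = 0,...,7. Row orthogonality: sum_m chi_k(m) conj(chi_l(m)) = 8 * [k = l].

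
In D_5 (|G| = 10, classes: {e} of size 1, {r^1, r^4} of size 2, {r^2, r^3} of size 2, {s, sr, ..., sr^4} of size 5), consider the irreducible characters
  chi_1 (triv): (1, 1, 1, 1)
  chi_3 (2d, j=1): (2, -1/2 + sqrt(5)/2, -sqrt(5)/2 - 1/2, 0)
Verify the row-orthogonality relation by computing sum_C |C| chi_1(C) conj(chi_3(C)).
Sum = 0; so <chi_1, chi_3> = 0 (distinct irreducibles are orthogonal).

Details: Compute term by term over conjugacy classes (|C| * chi_1(C) * conj(chi_3(C))):
  1*(1)*conj(2) + 2*(1)*conj(-1/2 + sqrt(5)/2) + 2*(1)*conj(-sqrt(5)/2 - 1/2) + 5*(1)*conj(0)
  = (2) + (-1 + sqrt(5)) + (-sqrt(5) - 1) + (0)
  = 0.
Dividing by |G| = 10 gives 0/10 = 0, matching the row-orthogonality relation <chi_1, chi_3> = [chi_1 = chi_3].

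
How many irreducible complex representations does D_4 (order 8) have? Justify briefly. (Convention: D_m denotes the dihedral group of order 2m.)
5

Proof sketch: The number of irreducible complex representations of a finite group equals its number of conjugacy classes. D_4 has 5 conjugacy classes (n/2 + 3 for n even), so D_4 (order 8) has exactly 5 irreducible complex representations.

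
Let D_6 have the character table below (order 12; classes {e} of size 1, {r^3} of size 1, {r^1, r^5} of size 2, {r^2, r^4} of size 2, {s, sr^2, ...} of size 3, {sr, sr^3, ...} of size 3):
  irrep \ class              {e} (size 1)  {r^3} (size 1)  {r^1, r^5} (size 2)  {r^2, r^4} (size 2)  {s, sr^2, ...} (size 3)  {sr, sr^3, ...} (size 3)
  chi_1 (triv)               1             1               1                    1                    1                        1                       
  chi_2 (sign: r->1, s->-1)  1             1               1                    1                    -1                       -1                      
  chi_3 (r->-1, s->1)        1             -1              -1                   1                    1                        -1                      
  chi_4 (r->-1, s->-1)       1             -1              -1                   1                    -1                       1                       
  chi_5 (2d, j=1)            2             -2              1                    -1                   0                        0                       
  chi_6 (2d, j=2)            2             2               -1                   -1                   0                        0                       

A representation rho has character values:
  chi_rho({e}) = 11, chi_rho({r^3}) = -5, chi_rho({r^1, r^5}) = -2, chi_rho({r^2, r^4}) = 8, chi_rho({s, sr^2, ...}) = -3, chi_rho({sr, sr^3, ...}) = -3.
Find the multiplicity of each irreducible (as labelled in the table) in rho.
Multiplicities: chi_1: 0, chi_2: 3, chi_3: 3, chi_4: 3, chi_5: 1, chi_6: 0.

Solution. Use <chi_rho, chi> = (1/|G|) sum_C |C| * chi_rho(C) * conj(chi(C)) with |G| = 12 for each irreducible chi in the table:
  <chi_rho, chi_1> = (1/12)[1*(11)*conj(1) + 1*(-5)*conj(1) + 2*(-2)*conj(1) + 2*(8)*conj(1) + 3*(-3)*conj(1) + 3*(-3)*conj(1)]
      = (1/12)[(11) + (-5) + (-4) + (16) + (-9) + (-9)] = 0/12 = 0
  <chi_rho, chi_2> = (1/12)[1*(11)*conj(1) + 1*(-5)*conj(1) + 2*(-2)*conj(1) + 2*(8)*conj(1) + 3*(-3)*conj(-1) + 3*(-3)*conj(-1)]
      = (1/12)[(11) + (-5) + (-4) + (16) + (9) + (9)] = 36/12 = 3
  <chi_rho, chi_3> = (1/12)[1*(11)*conj(1) + 1*(-5)*conj(-1) + 2*(-2)*conj(-1) + 2*(8)*conj(1) + 3*(-3)*conj(1) + 3*(-3)*conj(-1)]
      = (1/12)[(11) + (5) + (4) + (16) + (-9) + (9)] = 36/12 = 3
  <chi_rho, chi_4> = (1/12)[1*(11)*conj(1) + 1*(-5)*conj(-1) + 2*(-2)*conj(-1) + 2*(8)*conj(1) + 3*(-3)*conj(-1) + 3*(-3)*conj(1)]
      = (1/12)[(11) + (5) + (4) + (16) + (9) + (-9)] = 36/12 = 3
  <chi_rho, chi_5> = (1/12)[1*(11)*conj(2) + 1*(-5)*conj(-2) + 2*(-2)*conj(1) + 2*(8)*conj(-1) + 3*(-3)*conj(0) + 3*(-3)*conj(0)]
      = (1/12)[(22) + (10) + (-4) + (-16) + (0) + (0)] = 12/12 = 1
  <chi_rho, chi_6> = (1/12)[1*(11)*conj(2) + 1*(-5)*conj(2) + 2*(-2)*conj(-1) + 2*(8)*conj(-1) + 3*(-3)*conj(0) + 3*(-3)*conj(0)]
      = (1/12)[(22) + (-10) + (4) + (-16) + (0) + (0)] = 0/12 = 0
Dimension check: dim(rho) = sum (mult * dim) = 0*1 + 3*1 + 3*1 + 3*1 + 1*2 + 0*2 = 11 = chi_rho(e) = 11.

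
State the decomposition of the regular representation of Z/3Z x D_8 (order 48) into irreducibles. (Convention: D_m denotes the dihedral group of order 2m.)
Each irreducible V_i of dimension d_i appears with multiplicity d_i, i.e. rho_reg = (direct sum over all irreducibles V_i) d_i V_i. The irreducible dimensions for Z/3Z x D_8 are 1, 1, 1, 1, 1, 1, 1, 1, 1, 1, 1, 1, 2, 2, 2, 2, 2, 2, 2, 2, 2: 12 irreducibles of dimension 1, each with multiplicity 1; 9 irreducibles of dimension 2, each with multiplicity 2. Total dimension 12*1*1 + 9*2*2 = 48 = |G|.

Justification: General theorem: in the regular representation of a finite group G, each irreducible appears with multiplicity equal to its dimension. Check: dim(rho_reg) = sum d_i^2 = 1 + 1 + 1 + 1 + 1 + 1 + 1 + 1 + 1 + 1 + 1 + 1 + 4 + 4 + 4 + 4 + 4 + 4 + 4 + 4 + 4 = 48 = |G|.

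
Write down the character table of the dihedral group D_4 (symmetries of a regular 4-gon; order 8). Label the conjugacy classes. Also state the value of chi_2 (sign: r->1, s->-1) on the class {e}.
Conjugacy classes: {e} of size 1, {r^2} of size 1, {r^1, r^3} of size 2, {s, sr^2, ...} of size 2, {sr, sr^3, ...} of size 2.
Character table:
  irrep \ class              {e} (size 1)  {r^2} (size 1)  {r^1, r^3} (size 2)  {s, sr^2, ...} (size 2)  {sr, sr^3, ...} (size 2)
  chi_1 (triv)               1             1               1                    1                        1                       
  chi_2 (sign: r->1, s->-1)  1             1               1                    -1                       -1                      
  chi_3 (r->-1, s->1)        1             1               -1                   1                        -1                      
  chi_4 (r->-1, s->-1)       1             1               -1                   -1                       1                       
  chi_5 (2d, j=1)            2             -2              0                    0                        0                       

Spot check: chi_2 (sign: r->1, s->-1) on {e} = 1.

Details: D_4 has order 2*4 = 8 with 5 conjugacy classes, hence 5 irreducibles. Sum of squared dims 1 + 1 + 1 + 1 + 4 = 8 = |G|. Linear characters come from the abelianisation; the 2-dimensional irreps have character r^k -> 2*cos(2*pi*j*k/4), reflections -> 0.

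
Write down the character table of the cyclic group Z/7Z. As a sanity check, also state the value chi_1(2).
Character table of Z/7Z (irreps indexed chi_0,...,chi_6 with chi_k(m) = zeta_7^(k*m), zeta_7 = exp(2*pi*i/7)):
  irrep \ class  {0} (size 1)  {1} (size 1)    {2} (size 1)    {3} (size 1)    {4} (size 1)    {5} (size 1)    {6} (size 1)  
  chi_0          1             1               1               1               1               1               1             
  chi_1          1             exp(2*I*pi/7)   exp(4*I*pi/7)   exp(6*I*pi/7)   exp(-6*I*pi/7)  exp(-4*I*pi/7)  exp(-2*I*pi/7)
  chi_2          1             exp(4*I*pi/7)   exp(-6*I*pi/7)  exp(-2*I*pi/7)  exp(2*I*pi/7)   exp(6*I*pi/7)   exp(-4*I*pi/7)
  chi_3          1             exp(6*I*pi/7)   exp(-2*I*pi/7)  exp(4*I*pi/7)   exp(-4*I*pi/7)  exp(2*I*pi/7)   exp(-6*I*pi/7)
  chi_4          1             exp(-6*I*pi/7)  exp(2*I*pi/7)   exp(-4*I*pi/7)  exp(4*I*pi/7)   exp(-2*I*pi/7)  exp(6*I*pi/7) 
  chi_5          1             exp(-4*I*pi/7)  exp(6*I*pi/7)   exp(2*I*pi/7)   exp(-2*I*pi/7)  exp(-6*I*pi/7)  exp(4*I*pi/7) 
  chi_6          1             exp(-2*I*pi/7)  exp(-4*I*pi/7)  exp(-6*I*pi/7)  exp(6*I*pi/7)   exp(4*I*pi/7)   exp(2*I*pi/7) 

Spot check: chi_1(2) = zeta_7^(1*2) = zeta_7^2 = exp(4*I*pi/7).

Z/7Z is abelian, so all 7 irreducible complex representations are 1-dimensional. They are given by chi_k(m) = zeta_7^(k*m) for k = 0,...,6. Row orthogonality: sum_m chi_k(m) conj(chi_l(m)) = 7 * [k = l].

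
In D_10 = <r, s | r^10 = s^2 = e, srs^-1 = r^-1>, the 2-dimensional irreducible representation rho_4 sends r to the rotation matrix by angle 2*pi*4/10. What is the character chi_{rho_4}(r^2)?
chi_{rho_4}(r^2) = 2*cos(2*pi*4*2/10) = -1/2 + sqrt(5)/2

Why: rho_4(r^2) is rotation by angle 2*pi*4*2/10, whose trace is 2*cos(2*pi*4*2/10) = -1/2 + sqrt(5)/2.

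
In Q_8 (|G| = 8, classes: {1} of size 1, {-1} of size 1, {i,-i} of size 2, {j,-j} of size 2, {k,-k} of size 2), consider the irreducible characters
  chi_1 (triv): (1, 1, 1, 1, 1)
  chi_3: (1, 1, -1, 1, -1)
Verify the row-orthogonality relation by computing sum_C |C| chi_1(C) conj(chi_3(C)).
Sum = 0; so <chi_1, chi_3> = 0 (distinct irreducibles are orthogonal).

Argument: Compute term by term over conjugacy classes (|C| * chi_1(C) * conj(chi_3(C))):
  1*(1)*conj(1) + 1*(1)*conj(1) + 2*(1)*conj(-1) + 2*(1)*conj(1) + 2*(1)*conj(-1)
  = (1) + (1) + (-2) + (2) + (-2)
  = 0.
Dividing by |G| = 8 gives 0/8 = 0, matching the row-orthogonality relation <chi_1, chi_3> = [chi_1 = chi_3].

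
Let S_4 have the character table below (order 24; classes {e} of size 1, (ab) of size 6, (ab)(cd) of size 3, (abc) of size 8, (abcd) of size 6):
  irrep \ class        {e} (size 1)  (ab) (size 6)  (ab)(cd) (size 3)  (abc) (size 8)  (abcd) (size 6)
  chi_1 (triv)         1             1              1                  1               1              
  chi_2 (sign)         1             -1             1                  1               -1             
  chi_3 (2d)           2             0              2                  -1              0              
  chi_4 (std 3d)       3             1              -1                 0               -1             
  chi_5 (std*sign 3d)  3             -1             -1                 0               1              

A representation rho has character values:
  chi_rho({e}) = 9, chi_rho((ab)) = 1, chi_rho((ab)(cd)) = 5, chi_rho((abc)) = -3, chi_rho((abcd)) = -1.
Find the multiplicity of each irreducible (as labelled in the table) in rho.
Multiplicities: chi_1: 0, chi_2: 0, chi_3: 3, chi_4: 1, chi_5: 0.

Use <chi_rho, chi> = (1/|G|) sum_C |C| * chi_rho(C) * conj(chi(C)) with |G| = 24 for each irreducible chi in the table:
  <chi_rho, chi_1> = (1/24)[1*(9)*conj(1) + 6*(1)*conj(1) + 3*(5)*conj(1) + 8*(-3)*conj(1) + 6*(-1)*conj(1)]
      = (1/24)[(9) + (6) + (15) + (-24) + (-6)] = 0/24 = 0
  <chi_rho, chi_2> = (1/24)[1*(9)*conj(1) + 6*(1)*conj(-1) + 3*(5)*conj(1) + 8*(-3)*conj(1) + 6*(-1)*conj(-1)]
      = (1/24)[(9) + (-6) + (15) + (-24) + (6)] = 0/24 = 0
  <chi_rho, chi_3> = (1/24)[1*(9)*conj(2) + 6*(1)*conj(0) + 3*(5)*conj(2) + 8*(-3)*conj(-1) + 6*(-1)*conj(0)]
      = (1/24)[(18) + (0) + (30) + (24) + (0)] = 72/24 = 3
  <chi_rho, chi_4> = (1/24)[1*(9)*conj(3) + 6*(1)*conj(1) + 3*(5)*conj(-1) + 8*(-3)*conj(0) + 6*(-1)*conj(-1)]
      = (1/24)[(27) + (6) + (-15) + (0) + (6)] = 24/24 = 1
  <chi_rho, chi_5> = (1/24)[1*(9)*conj(3) + 6*(1)*conj(-1) + 3*(5)*conj(-1) + 8*(-3)*conj(0) + 6*(-1)*conj(1)]
      = (1/24)[(27) + (-6) + (-15) + (0) + (-6)] = 0/24 = 0
Dimension check: dim(rho) = sum (mult * dim) = 0*1 + 0*1 + 3*2 + 1*3 + 0*3 = 9 = chi_rho(e) = 9.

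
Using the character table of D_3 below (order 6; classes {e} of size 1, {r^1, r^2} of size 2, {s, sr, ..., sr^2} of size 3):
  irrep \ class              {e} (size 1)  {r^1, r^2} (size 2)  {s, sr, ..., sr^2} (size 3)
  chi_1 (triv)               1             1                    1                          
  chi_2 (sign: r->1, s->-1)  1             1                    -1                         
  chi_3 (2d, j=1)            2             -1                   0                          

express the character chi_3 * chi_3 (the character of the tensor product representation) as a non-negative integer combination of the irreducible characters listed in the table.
chi_3 tensor chi_3 = chi_1 + chi_2 + chi_3 (all other irreducibles have multiplicity 0).

Argument: The character of a tensor product is the pointwise product (chi_3 * chi_3)(C) = chi_3(C) * chi_3(C):
  {e}: (2)*(2), {r^1, r^2}: (-1)*(-1), {s, sr, ..., sr^2}: (0)*(0)
so (chi_3 * chi_3) takes values
  {e} -> 4, {r^1, r^2} -> 1, {s, sr, ..., sr^2} -> 0.
Now take the inner product of this character with each irreducible chi from the table, <chi_3*chi_3, chi> = (1/6) sum_C |C| (chi_3*chi_3)(C) conj(chi(C)):
  <chi_3*chi_3, chi_1> = (1/6)[1*(4)*conj(1) + 2*(1)*conj(1) + 3*(0)*conj(1)]
      = (1/6)[(4) + (2) + (0)] = 6/6 = 1
  <chi_3*chi_3, chi_2> = (1/6)[1*(4)*conj(1) + 2*(1)*conj(1) + 3*(0)*conj(-1)]
      = (1/6)[(4) + (2) + (0)] = 6/6 = 1
  <chi_3*chi_3, chi_3> = (1/6)[1*(4)*conj(2) + 2*(1)*conj(-1) + 3*(0)*conj(0)]
      = (1/6)[(8) + (-2) + (0)] = 6/6 = 1
Hence the multiplicities are chi_1: 1, chi_2: 1, chi_3: 1. Dimension check: dim(chi_3)*dim(chi_3) = 2*2 = 4 and sum (mult * dim) = 1*1 + 1*1 + 1*2 = 4.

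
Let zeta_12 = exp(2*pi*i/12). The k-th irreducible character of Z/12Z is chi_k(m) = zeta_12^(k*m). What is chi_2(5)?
chi_2(5) = zeta_12^10 = exp(-I*pi/3)

Proof sketch: chi_2(5) = zeta_12^(2*5) = zeta_12^10. Since zeta_12^12 = 1, this equals zeta_12^10 = exp(2*pi*i*10/12) = exp(-I*pi/3).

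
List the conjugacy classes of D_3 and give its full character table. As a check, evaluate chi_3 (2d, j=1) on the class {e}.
Conjugacy classes: {e} of size 1, {r^1, r^2} of size 2, {s, sr, ..., sr^2} of size 3.
Character table:
  irrep \ class              {e} (size 1)  {r^1, r^2} (size 2)  {s, sr, ..., sr^2} (size 3)
  chi_1 (triv)               1             1                    1                          
  chi_2 (sign: r->1, s->-1)  1             1                    -1                         
  chi_3 (2d, j=1)            2             -1                   0                          

Spot check: chi_3 (2d, j=1) on {e} = 2.

D_3 has order 2*3 = 6 with 3 conjugacy classes, hence 3 irreducibles. Sum of squared dims 1 + 1 + 4 = 6 = |G|. Linear characters come from the abelianisation; the 2-dimensional irreps have character r^k -> 2*cos(2*pi*j*k/3), reflections -> 0.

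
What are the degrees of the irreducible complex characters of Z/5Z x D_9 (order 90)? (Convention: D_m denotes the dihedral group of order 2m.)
Dimensions: 1, 1, 1, 1, 1, 1, 1, 1, 1, 1, 2, 2, 2, 2, 2, 2, 2, 2, 2, 2, 2, 2, 2, 2, 2, 2, 2, 2, 2, 2

Working: There are 30 irreducibles (= number of conjugacy classes). Their dimensions d_i satisfy sum d_i^2 = |G| = 90: 1 + 1 + 1 + 1 + 1 + 1 + 1 + 1 + 1 + 1 + 4 + 4 + 4 + 4 + 4 + 4 + 4 + 4 + 4 + 4 + 4 + 4 + 4 + 4 + 4 + 4 + 4 + 4 + 4 + 4 = 90. (For the product with Z/5Z: each of the 5 1-dim characters of Z/5Z tensors with each irrep of D_9, giving 5 copies of each D_9-dimension.)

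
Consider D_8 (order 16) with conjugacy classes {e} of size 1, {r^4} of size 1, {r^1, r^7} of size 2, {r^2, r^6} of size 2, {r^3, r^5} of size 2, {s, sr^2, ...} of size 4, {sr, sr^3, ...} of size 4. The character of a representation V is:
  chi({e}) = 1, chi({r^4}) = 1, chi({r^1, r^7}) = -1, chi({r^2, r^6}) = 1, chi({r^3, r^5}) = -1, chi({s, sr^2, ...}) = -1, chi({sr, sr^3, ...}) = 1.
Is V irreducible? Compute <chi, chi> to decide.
Irreducible: <chi, chi> = 1.

Solution. <chi, chi> = (1/|G|) sum_C |C| * |chi(C)|^2 = (1/16)[1*|1|^2 + 1*|1|^2 + 2*|-1|^2 + 2*|1|^2 + 2*|-1|^2 + 4*|-1|^2 + 4*|1|^2]
  = (1/16)[(1) + (1) + (2) + (2) + (2) + (4) + (4)] = 16/16 = 1.
A character is irreducible iff <chi, chi> = 1, so this representation is irreducible.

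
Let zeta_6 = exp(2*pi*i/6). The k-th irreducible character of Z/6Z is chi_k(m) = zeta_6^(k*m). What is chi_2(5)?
chi_2(5) = zeta_6^10 = exp(-2*I*pi/3)

Argument: chi_2(5) = zeta_6^(2*5) = zeta_6^10. Since zeta_6^6 = 1, this equals zeta_6^4 = exp(2*pi*i*4/6) = exp(-2*I*pi/3).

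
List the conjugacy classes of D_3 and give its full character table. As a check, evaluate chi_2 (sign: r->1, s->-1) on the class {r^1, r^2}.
Conjugacy classes: {e} of size 1, {r^1, r^2} of size 2, {s, sr, ..., sr^2} of size 3.
Character table:
  irrep \ class              {e} (size 1)  {r^1, r^2} (size 2)  {s, sr, ..., sr^2} (size 3)
  chi_1 (triv)               1             1                    1                          
  chi_2 (sign: r->1, s->-1)  1             1                    -1                         
  chi_3 (2d, j=1)            2             -1                   0                          

Spot check: chi_2 (sign: r->1, s->-1) on {r^1, r^2} = 1.

Explanation: D_3 has order 2*3 = 6 with 3 conjugacy classes, hence 3 irreducibles. Sum of squared dims 1 + 1 + 4 = 6 = |G|. Linear characters come from the abelianisation; the 2-dimensional irreps have character r^k -> 2*cos(2*pi*j*k/3), reflections -> 0.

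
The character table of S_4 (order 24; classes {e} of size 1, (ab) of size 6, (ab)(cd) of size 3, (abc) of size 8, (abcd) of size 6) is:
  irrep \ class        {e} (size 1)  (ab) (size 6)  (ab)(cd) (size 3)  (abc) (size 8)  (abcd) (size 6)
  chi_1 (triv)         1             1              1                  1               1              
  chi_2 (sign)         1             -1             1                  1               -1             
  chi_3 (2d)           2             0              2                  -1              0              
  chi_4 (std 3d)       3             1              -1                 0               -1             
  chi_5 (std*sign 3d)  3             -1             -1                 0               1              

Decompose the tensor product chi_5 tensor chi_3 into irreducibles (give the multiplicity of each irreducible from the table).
chi_5 tensor chi_3 = chi_4 + chi_5 (all other irreducibles have multiplicity 0).

Justification: The character of a tensor product is the pointwise product (chi_5 * chi_3)(C) = chi_5(C) * chi_3(C):
  {e}: (3)*(2), (ab): (-1)*(0), (ab)(cd): (-1)*(2), (abc): (0)*(-1), (abcd): (1)*(0)
so (chi_5 * chi_3) takes values
  {e} -> 6, (ab) -> 0, (ab)(cd) -> -2, (abc) -> 0, (abcd) -> 0.
Now take the inner product of this character with each irreducible chi from the table, <chi_5*chi_3, chi> = (1/24) sum_C |C| (chi_5*chi_3)(C) conj(chi(C)):
  <chi_5*chi_3, chi_1> = (1/24)[1*(6)*conj(1) + 6*(0)*conj(1) + 3*(-2)*conj(1) + 8*(0)*conj(1) + 6*(0)*conj(1)]
      = (1/24)[(6) + (0) + (-6) + (0) + (0)] = 0/24 = 0
  <chi_5*chi_3, chi_2> = (1/24)[1*(6)*conj(1) + 6*(0)*conj(-1) + 3*(-2)*conj(1) + 8*(0)*conj(1) + 6*(0)*conj(-1)]
      = (1/24)[(6) + (0) + (-6) + (0) + (0)] = 0/24 = 0
  <chi_5*chi_3, chi_3> = (1/24)[1*(6)*conj(2) + 6*(0)*conj(0) + 3*(-2)*conj(2) + 8*(0)*conj(-1) + 6*(0)*conj(0)]
      = (1/24)[(12) + (0) + (-12) + (0) + (0)] = 0/24 = 0
  <chi_5*chi_3, chi_4> = (1/24)[1*(6)*conj(3) + 6*(0)*conj(1) + 3*(-2)*conj(-1) + 8*(0)*conj(0) + 6*(0)*conj(-1)]
      = (1/24)[(18) + (0) + (6) + (0) + (0)] = 24/24 = 1
  <chi_5*chi_3, chi_5> = (1/24)[1*(6)*conj(3) + 6*(0)*conj(-1) + 3*(-2)*conj(-1) + 8*(0)*conj(0) + 6*(0)*conj(1)]
      = (1/24)[(18) + (0) + (6) + (0) + (0)] = 24/24 = 1
Hence the multiplicities are chi_4: 1, chi_5: 1. Dimension check: dim(chi_5)*dim(chi_3) = 3*2 = 6 and sum (mult * dim) = 1*3 + 1*3 = 6.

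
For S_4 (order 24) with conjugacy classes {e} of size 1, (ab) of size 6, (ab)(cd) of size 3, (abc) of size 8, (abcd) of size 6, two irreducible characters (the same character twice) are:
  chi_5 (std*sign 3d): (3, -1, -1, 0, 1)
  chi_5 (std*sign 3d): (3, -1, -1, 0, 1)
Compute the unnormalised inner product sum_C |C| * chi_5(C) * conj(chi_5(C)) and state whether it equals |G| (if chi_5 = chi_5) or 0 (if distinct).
Sum = 24 = |G| = 24; so <chi_5, chi_5> = 1 (norm-1 confirms irreducibility).

Argument: Compute term by term over conjugacy classes (|C| * chi_5(C) * conj(chi_5(C))):
  1*(3)*conj(3) + 6*(-1)*conj(-1) + 3*(-1)*conj(-1) + 8*(0)*conj(0) + 6*(1)*conj(1)
  = (9) + (6) + (3) + (0) + (6)
  = 24.
Dividing by |G| = 24 gives 24/24 = 1, matching the row-orthogonality relation <chi_5, chi_5> = [chi_5 = chi_5].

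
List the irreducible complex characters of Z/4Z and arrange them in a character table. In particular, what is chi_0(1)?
Character table of Z/4Z (irreps indexed chi_0,...,chi_3 with chi_k(m) = zeta_4^(k*m), zeta_4 = exp(2*pi*i/4)):
  irrep \ class  {0} (size 1)  {1} (size 1)  {2} (size 1)  {3} (size 1)
  chi_0          1             1             1             1           
  chi_1          1             I             -1            -I          
  chi_2          1             -1            1             -1          
  chi_3          1             -I            -1            I           

Spot check: chi_0(1) = zeta_4^(0*1) = zeta_4^0 = 1.

Reasoning: Z/4Z is abelian, so all 4 irreducible complex representations are 1-dimensional. They are given by chi_k(m) = zeta_4^(k*m) for k = 0,...,3. Row orthogonality: sum_m chi_k(m) conj(chi_l(m)) = 4 * [k = l].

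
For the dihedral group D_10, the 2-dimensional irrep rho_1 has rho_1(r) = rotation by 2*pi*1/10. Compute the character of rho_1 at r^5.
chi_{rho_1}(r^5) = 2*cos(2*pi*1*5/10) = -2

Derivation: rho_1(r^5) is rotation by angle 2*pi*1*5/10, whose trace is 2*cos(2*pi*1*5/10) = -2.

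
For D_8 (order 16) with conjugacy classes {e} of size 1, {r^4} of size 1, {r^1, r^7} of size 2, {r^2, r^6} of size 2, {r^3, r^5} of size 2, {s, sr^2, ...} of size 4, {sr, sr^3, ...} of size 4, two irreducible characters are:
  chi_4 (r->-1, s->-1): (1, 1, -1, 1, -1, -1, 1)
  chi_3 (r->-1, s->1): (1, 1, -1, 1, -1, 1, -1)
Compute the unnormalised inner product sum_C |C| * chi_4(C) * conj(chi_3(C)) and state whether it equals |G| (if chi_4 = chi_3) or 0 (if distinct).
Sum = 0; so <chi_4, chi_3> = 0 (distinct irreducibles are orthogonal).

Explanation: Compute term by term over conjugacy classes (|C| * chi_4(C) * conj(chi_3(C))):
  1*(1)*conj(1) + 1*(1)*conj(1) + 2*(-1)*conj(-1) + 2*(1)*conj(1) + 2*(-1)*conj(-1) + 4*(-1)*conj(1) + 4*(1)*conj(-1)
  = (1) + (1) + (2) + (2) + (2) + (-4) + (-4)
  = 0.
Dividing by |G| = 16 gives 0/16 = 0, matching the row-orthogonality relation <chi_4, chi_3> = [chi_4 = chi_3].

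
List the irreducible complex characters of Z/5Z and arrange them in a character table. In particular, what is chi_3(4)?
Character table of Z/5Z (irreps indexed chi_0,...,chi_4 with chi_k(m) = zeta_5^(k*m), zeta_5 = exp(2*pi*i/5)):
  irrep \ class  {0} (size 1)  {1} (size 1)    {2} (size 1)    {3} (size 1)    {4} (size 1)  
  chi_0          1             1               1               1               1             
  chi_1          1             exp(2*I*pi/5)   exp(4*I*pi/5)   exp(-4*I*pi/5)  exp(-2*I*pi/5)
  chi_2          1             exp(4*I*pi/5)   exp(-2*I*pi/5)  exp(2*I*pi/5)   exp(-4*I*pi/5)
  chi_3          1             exp(-4*I*pi/5)  exp(2*I*pi/5)   exp(-2*I*pi/5)  exp(4*I*pi/5) 
  chi_4          1             exp(-2*I*pi/5)  exp(-4*I*pi/5)  exp(4*I*pi/5)   exp(2*I*pi/5) 

Spot check: chi_3(4) = zeta_5^(3*4) = zeta_5^12 = exp(4*I*pi/5).

Details: Z/5Z is abelian, so all 5 irreducible complex representations are 1-dimensional. They are given by chi_k(m) = zeta_5^(k*m) for k = 0,...,4. Row orthogonality: sum_m chi_k(m) conj(chi_l(m)) = 5 * [k = l].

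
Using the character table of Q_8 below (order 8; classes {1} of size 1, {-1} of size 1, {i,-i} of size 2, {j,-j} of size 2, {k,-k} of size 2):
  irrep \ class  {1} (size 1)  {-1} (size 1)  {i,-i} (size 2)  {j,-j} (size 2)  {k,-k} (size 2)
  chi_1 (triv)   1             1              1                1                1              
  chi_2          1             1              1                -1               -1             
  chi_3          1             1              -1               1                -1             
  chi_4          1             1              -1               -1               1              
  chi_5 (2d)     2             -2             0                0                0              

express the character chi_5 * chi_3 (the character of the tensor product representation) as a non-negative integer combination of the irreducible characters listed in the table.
chi_5 tensor chi_3 = chi_5 (all other irreducibles have multiplicity 0).

Solution. The character of a tensor product is the pointwise product (chi_5 * chi_3)(C) = chi_5(C) * chi_3(C):
  {1}: (2)*(1), {-1}: (-2)*(1), {i,-i}: (0)*(-1), {j,-j}: (0)*(1), {k,-k}: (0)*(-1)
so (chi_5 * chi_3) takes values
  {1} -> 2, {-1} -> -2, {i,-i} -> 0, {j,-j} -> 0, {k,-k} -> 0.
Now take the inner product of this character with each irreducible chi from the table, <chi_5*chi_3, chi> = (1/8) sum_C |C| (chi_5*chi_3)(C) conj(chi(C)):
  <chi_5*chi_3, chi_1> = (1/8)[1*(2)*conj(1) + 1*(-2)*conj(1) + 2*(0)*conj(1) + 2*(0)*conj(1) + 2*(0)*conj(1)]
      = (1/8)[(2) + (-2) + (0) + (0) + (0)] = 0/8 = 0
  <chi_5*chi_3, chi_2> = (1/8)[1*(2)*conj(1) + 1*(-2)*conj(1) + 2*(0)*conj(1) + 2*(0)*conj(-1) + 2*(0)*conj(-1)]
      = (1/8)[(2) + (-2) + (0) + (0) + (0)] = 0/8 = 0
  <chi_5*chi_3, chi_3> = (1/8)[1*(2)*conj(1) + 1*(-2)*conj(1) + 2*(0)*conj(-1) + 2*(0)*conj(1) + 2*(0)*conj(-1)]
      = (1/8)[(2) + (-2) + (0) + (0) + (0)] = 0/8 = 0
  <chi_5*chi_3, chi_4> = (1/8)[1*(2)*conj(1) + 1*(-2)*conj(1) + 2*(0)*conj(-1) + 2*(0)*conj(-1) + 2*(0)*conj(1)]
      = (1/8)[(2) + (-2) + (0) + (0) + (0)] = 0/8 = 0
  <chi_5*chi_3, chi_5> = (1/8)[1*(2)*conj(2) + 1*(-2)*conj(-2) + 2*(0)*conj(0) + 2*(0)*conj(0) + 2*(0)*conj(0)]
      = (1/8)[(4) + (4) + (0) + (0) + (0)] = 8/8 = 1
Hence the multiplicities are chi_5: 1. Dimension check: dim(chi_5)*dim(chi_3) = 2*1 = 2 and sum (mult * dim) = 1*2 = 2.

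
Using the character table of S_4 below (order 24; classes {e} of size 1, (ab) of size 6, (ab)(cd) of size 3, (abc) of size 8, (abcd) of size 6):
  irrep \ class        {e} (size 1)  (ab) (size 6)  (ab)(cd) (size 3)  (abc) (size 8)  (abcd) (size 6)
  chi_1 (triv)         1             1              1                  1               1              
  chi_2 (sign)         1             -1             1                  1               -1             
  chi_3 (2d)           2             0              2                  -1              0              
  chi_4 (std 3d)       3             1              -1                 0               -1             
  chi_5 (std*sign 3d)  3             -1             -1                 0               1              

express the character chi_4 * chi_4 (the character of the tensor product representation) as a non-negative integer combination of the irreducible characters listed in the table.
chi_4 tensor chi_4 = chi_1 + chi_3 + chi_4 + chi_5 (all other irreducibles have multiplicity 0).

Justification: The character of a tensor product is the pointwise product (chi_4 * chi_4)(C) = chi_4(C) * chi_4(C):
  {e}: (3)*(3), (ab): (1)*(1), (ab)(cd): (-1)*(-1), (abc): (0)*(0), (abcd): (-1)*(-1)
so (chi_4 * chi_4) takes values
  {e} -> 9, (ab) -> 1, (ab)(cd) -> 1, (abc) -> 0, (abcd) -> 1.
Now take the inner product of this character with each irreducible chi from the table, <chi_4*chi_4, chi> = (1/24) sum_C |C| (chi_4*chi_4)(C) conj(chi(C)):
  <chi_4*chi_4, chi_1> = (1/24)[1*(9)*conj(1) + 6*(1)*conj(1) + 3*(1)*conj(1) + 8*(0)*conj(1) + 6*(1)*conj(1)]
      = (1/24)[(9) + (6) + (3) + (0) + (6)] = 24/24 = 1
  <chi_4*chi_4, chi_2> = (1/24)[1*(9)*conj(1) + 6*(1)*conj(-1) + 3*(1)*conj(1) + 8*(0)*conj(1) + 6*(1)*conj(-1)]
      = (1/24)[(9) + (-6) + (3) + (0) + (-6)] = 0/24 = 0
  <chi_4*chi_4, chi_3> = (1/24)[1*(9)*conj(2) + 6*(1)*conj(0) + 3*(1)*conj(2) + 8*(0)*conj(-1) + 6*(1)*conj(0)]
      = (1/24)[(18) + (0) + (6) + (0) + (0)] = 24/24 = 1
  <chi_4*chi_4, chi_4> = (1/24)[1*(9)*conj(3) + 6*(1)*conj(1) + 3*(1)*conj(-1) + 8*(0)*conj(0) + 6*(1)*conj(-1)]
      = (1/24)[(27) + (6) + (-3) + (0) + (-6)] = 24/24 = 1
  <chi_4*chi_4, chi_5> = (1/24)[1*(9)*conj(3) + 6*(1)*conj(-1) + 3*(1)*conj(-1) + 8*(0)*conj(0) + 6*(1)*conj(1)]
      = (1/24)[(27) + (-6) + (-3) + (0) + (6)] = 24/24 = 1
Hence the multiplicities are chi_1: 1, chi_3: 1, chi_4: 1, chi_5: 1. Dimension check: dim(chi_4)*dim(chi_4) = 3*3 = 9 and sum (mult * dim) = 1*1 + 1*2 + 1*3 + 1*3 = 9.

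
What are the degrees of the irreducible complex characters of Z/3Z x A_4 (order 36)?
Dimensions: 1, 1, 1, 1, 1, 1, 1, 1, 1, 3, 3, 3

Details: There are 12 irreducibles (= number of conjugacy classes). Their dimensions d_i satisfy sum d_i^2 = |G| = 36: 1 + 1 + 1 + 1 + 1 + 1 + 1 + 1 + 1 + 9 + 9 + 9 = 36. (For the product with Z/3Z: each of the 3 1-dim characters of Z/3Z tensors with each irrep of A_4, giving 3 copies of each A_4-dimension.)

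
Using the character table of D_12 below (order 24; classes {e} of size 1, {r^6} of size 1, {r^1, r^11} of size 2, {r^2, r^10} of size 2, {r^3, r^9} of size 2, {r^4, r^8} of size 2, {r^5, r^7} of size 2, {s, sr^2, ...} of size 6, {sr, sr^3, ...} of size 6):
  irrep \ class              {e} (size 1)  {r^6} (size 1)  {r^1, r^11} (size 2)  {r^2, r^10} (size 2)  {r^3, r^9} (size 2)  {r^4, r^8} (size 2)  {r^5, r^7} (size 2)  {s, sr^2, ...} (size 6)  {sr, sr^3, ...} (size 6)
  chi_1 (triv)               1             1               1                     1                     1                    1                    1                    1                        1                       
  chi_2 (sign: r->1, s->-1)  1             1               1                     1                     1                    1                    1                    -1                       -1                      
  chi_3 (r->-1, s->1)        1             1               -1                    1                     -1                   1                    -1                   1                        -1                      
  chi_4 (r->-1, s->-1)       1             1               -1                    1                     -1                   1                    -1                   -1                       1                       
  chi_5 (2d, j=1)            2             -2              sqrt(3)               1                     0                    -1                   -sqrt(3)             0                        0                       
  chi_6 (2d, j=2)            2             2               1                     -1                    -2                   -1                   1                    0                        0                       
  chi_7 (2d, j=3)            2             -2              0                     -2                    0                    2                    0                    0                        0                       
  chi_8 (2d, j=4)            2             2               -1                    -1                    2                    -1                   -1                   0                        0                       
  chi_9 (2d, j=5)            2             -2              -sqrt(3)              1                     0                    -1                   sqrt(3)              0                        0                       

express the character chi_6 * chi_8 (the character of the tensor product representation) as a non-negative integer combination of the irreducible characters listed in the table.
chi_6 tensor chi_8 = chi_3 + chi_4 + chi_6 (all other irreducibles have multiplicity 0).

Argument: The character of a tensor product is the pointwise product (chi_6 * chi_8)(C) = chi_6(C) * chi_8(C):
  {e}: (2)*(2), {r^6}: (2)*(2), {r^1, r^11}: (1)*(-1), {r^2, r^10}: (-1)*(-1), {r^3, r^9}: (-2)*(2), {r^4, r^8}: (-1)*(-1), {r^5, r^7}: (1)*(-1), {s, sr^2, ...}: (0)*(0), {sr, sr^3, ...}: (0)*(0)
so (chi_6 * chi_8) takes values
  {e} -> 4, {r^6} -> 4, {r^1, r^11} -> -1, {r^2, r^10} -> 1, {r^3, r^9} -> -4, {r^4, r^8} -> 1, {r^5, r^7} -> -1, {s, sr^2, ...} -> 0, {sr, sr^3, ...} -> 0.
Now take the inner product of this character with each irreducible chi from the table, <chi_6*chi_8, chi> = (1/24) sum_C |C| (chi_6*chi_8)(C) conj(chi(C)):
  <chi_6*chi_8, chi_1> = (1/24)[1*(4)*conj(1) + 1*(4)*conj(1) + 2*(-1)*conj(1) + 2*(1)*conj(1) + 2*(-4)*conj(1) + 2*(1)*conj(1) + 2*(-1)*conj(1) + 6*(0)*conj(1) + 6*(0)*conj(1)]
      = (1/24)[(4) + (4) + (-2) + (2) + (-8) + (2) + (-2) + (0) + (0)] = 0/24 = 0
  <chi_6*chi_8, chi_2> = (1/24)[1*(4)*conj(1) + 1*(4)*conj(1) + 2*(-1)*conj(1) + 2*(1)*conj(1) + 2*(-4)*conj(1) + 2*(1)*conj(1) + 2*(-1)*conj(1) + 6*(0)*conj(-1) + 6*(0)*conj(-1)]
      = (1/24)[(4) + (4) + (-2) + (2) + (-8) + (2) + (-2) + (0) + (0)] = 0/24 = 0
  <chi_6*chi_8, chi_3> = (1/24)[1*(4)*conj(1) + 1*(4)*conj(1) + 2*(-1)*conj(-1) + 2*(1)*conj(1) + 2*(-4)*conj(-1) + 2*(1)*conj(1) + 2*(-1)*conj(-1) + 6*(0)*conj(1) + 6*(0)*conj(-1)]
      = (1/24)[(4) + (4) + (2) + (2) + (8) + (2) + (2) + (0) + (0)] = 24/24 = 1
  <chi_6*chi_8, chi_4> = (1/24)[1*(4)*conj(1) + 1*(4)*conj(1) + 2*(-1)*conj(-1) + 2*(1)*conj(1) + 2*(-4)*conj(-1) + 2*(1)*conj(1) + 2*(-1)*conj(-1) + 6*(0)*conj(-1) + 6*(0)*conj(1)]
      = (1/24)[(4) + (4) + (2) + (2) + (8) + (2) + (2) + (0) + (0)] = 24/24 = 1
  <chi_6*chi_8, chi_5> = (1/24)[1*(4)*conj(2) + 1*(4)*conj(-2) + 2*(-1)*conj(sqrt(3)) + 2*(1)*conj(1) + 2*(-4)*conj(0) + 2*(1)*conj(-1) + 2*(-1)*conj(-sqrt(3)) + 6*(0)*conj(0) + 6*(0)*conj(0)]
      = (1/24)[(8) + (-8) + (-2*sqrt(3)) + (2) + (0) + (-2) + (2*sqrt(3)) + (0) + (0)] = 0/24 = 0
  <chi_6*chi_8, chi_6> = (1/24)[1*(4)*conj(2) + 1*(4)*conj(2) + 2*(-1)*conj(1) + 2*(1)*conj(-1) + 2*(-4)*conj(-2) + 2*(1)*conj(-1) + 2*(-1)*conj(1) + 6*(0)*conj(0) + 6*(0)*conj(0)]
      = (1/24)[(8) + (8) + (-2) + (-2) + (16) + (-2) + (-2) + (0) + (0)] = 24/24 = 1
  <chi_6*chi_8, chi_7> = (1/24)[1*(4)*conj(2) + 1*(4)*conj(-2) + 2*(-1)*conj(0) + 2*(1)*conj(-2) + 2*(-4)*conj(0) + 2*(1)*conj(2) + 2*(-1)*conj(0) + 6*(0)*conj(0) + 6*(0)*conj(0)]
      = (1/24)[(8) + (-8) + (0) + (-4) + (0) + (4) + (0) + (0) + (0)] = 0/24 = 0
  <chi_6*chi_8, chi_8> = (1/24)[1*(4)*conj(2) + 1*(4)*conj(2) + 2*(-1)*conj(-1) + 2*(1)*conj(-1) + 2*(-4)*conj(2) + 2*(1)*conj(-1) + 2*(-1)*conj(-1) + 6*(0)*conj(0) + 6*(0)*conj(0)]
      = (1/24)[(8) + (8) + (2) + (-2) + (-16) + (-2) + (2) + (0) + (0)] = 0/24 = 0
  <chi_6*chi_8, chi_9> = (1/24)[1*(4)*conj(2) + 1*(4)*conj(-2) + 2*(-1)*conj(-sqrt(3)) + 2*(1)*conj(1) + 2*(-4)*conj(0) + 2*(1)*conj(-1) + 2*(-1)*conj(sqrt(3)) + 6*(0)*conj(0) + 6*(0)*conj(0)]
      = (1/24)[(8) + (-8) + (2*sqrt(3)) + (2) + (0) + (-2) + (-2*sqrt(3)) + (0) + (0)] = 0/24 = 0
Hence the multiplicities are chi_3: 1, chi_4: 1, chi_6: 1. Dimension check: dim(chi_6)*dim(chi_8) = 2*2 = 4 and sum (mult * dim) = 1*1 + 1*1 + 1*2 = 4.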